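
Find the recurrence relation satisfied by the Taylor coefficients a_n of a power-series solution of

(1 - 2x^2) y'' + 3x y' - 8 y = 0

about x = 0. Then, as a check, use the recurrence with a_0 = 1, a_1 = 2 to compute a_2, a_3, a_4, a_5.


Substitute y = sum_n a_n x^n.
(1 - 2 x^2) y'' contributes (n+2)(n+1) a_{n+2} - 2 n(n-1) a_n at x^n.
3 x y'(x) contributes 3 n a_n at x^n.
-8 y(x) contributes -8 a_n at x^n.
Matching x^n: (n+2)(n+1) a_{n+2} + (-2 n(n-1) + 3 n - 8) a_n = 0.
Thus a_{n+2} = (2 n(n-1) - 3 n + 8) / ((n+1)(n+2)) * a_n.

Check with a_0 = 1, a_1 = 2 (apply the recurrence for n = 0, 1, 2, 3): a_0 = 1, a_1 = 2, a_2 = 4, a_3 = 5/3, a_4 = 2, a_5 = 11/12.

a_(n+2) = (2 n(n-1) - 3 n + 8) / ((n+1)(n+2)) * a_n; check: a_0 = 1, a_1 = 2, a_2 = 4, a_3 = 5/3, a_4 = 2, a_5 = 11/12


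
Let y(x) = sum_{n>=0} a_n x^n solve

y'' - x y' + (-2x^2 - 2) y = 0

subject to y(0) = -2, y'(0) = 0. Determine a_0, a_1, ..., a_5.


Ansatz: y(x) = sum_{n>=0} a_n x^n, so y'(x) = sum_{n>=1} n a_n x^(n-1) and y''(x) = sum_{n>=2} n(n-1) a_n x^(n-2).
Substitute into P(x) y'' + Q(x) y' + R(x) y = 0 with P(x) = 1, Q(x) = -x, R(x) = -2x^2 - 2, and match powers of x.
Initial conditions: a_0 = -2, a_1 = 0.
Setting the coefficient of each power of x to zero and solving order by order (substituting the coefficients already found):
  x^0: 2 a_2 - 2 a_0 = 0  ->  2 a_2 = 2 a_0 = -4  ->  a_2 = -2
  x^1: 6 a_3 - 3 a_1 = 0  ->  6 a_3 = 3 a_1 = 0  ->  a_3 = 0
  x^2: 12 a_4 - 4 a_2 - 2 a_0 = 0  ->  12 a_4 = 4 a_2 + 2 a_0 = -12  ->  a_4 = -1
  x^3: 20 a_5 - 5 a_3 - 2 a_1 = 0  ->  20 a_5 = 5 a_3 + 2 a_1 = 0  ->  a_5 = 0
Truncated series: y(x) = -2 - 2 x^2 - x^4 + O(x^6).

a_0 = -2; a_1 = 0; a_2 = -2; a_3 = 0; a_4 = -1; a_5 = 0


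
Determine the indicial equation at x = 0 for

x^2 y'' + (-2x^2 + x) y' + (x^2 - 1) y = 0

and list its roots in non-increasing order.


Divide by x^2 to reach normal form y'' + P_1(x) y' + P_2(x) y = 0 with P_1(x) = -2 + 1/x and P_2(x) = 1 - 1/x^2.
x = 0 is a singular point because the y'-coefficient -2 + 1/x has a pole at x = 0 and the y-coefficient 1 - 1/x^2 has a pole at x = 0.
It is a regular singular point because x P_1(x) = p(x) = 1 - 2x and x^2 P_2(x) = q(x) = x^2 - 1 are polynomials, hence analytic at x = 0.
p(0) = 1,  q(0) = -1.
Indicial equation: r(r-1) + p(0) r + q(0) = 0, i.e. r^2 + (p(0) - 1) r + q(0) = 0, i.e. r^2 - 1 = 0.
Discriminant: (0)^2 - 4(-1) = 4, so r = (0 ± 2)/2.
Solving: r_1 = 1, r_2 = -1.

indicial: r^2 - 1 = 0; roots r_1 = 1, r_2 = -1


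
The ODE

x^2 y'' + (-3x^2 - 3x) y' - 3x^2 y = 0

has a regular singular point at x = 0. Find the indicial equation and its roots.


Divide by x^2 to reach normal form y'' + P_1(x) y' + P_2(x) y = 0 with P_1(x) = -3 - 3/x and P_2(x) = -3.
x = 0 is a singular point because the y'-coefficient -3 - 3/x has a pole at x = 0.
It is a regular singular point because x P_1(x) = p(x) = -3x - 3 and x^2 P_2(x) = q(x) = -3x^2 are polynomials, hence analytic at x = 0.
p(0) = -3,  q(0) = 0.
Indicial equation: r(r-1) + p(0) r + q(0) = 0, i.e. r^2 + (p(0) - 1) r + q(0) = 0, i.e. r^2 - 4 r = 0.
Discriminant: (-4)^2 - 4(0) = 16, so r = (4 ± 4)/2.
Solving: r_1 = 4, r_2 = 0.

indicial: r^2 - 4 r = 0; roots r_1 = 4, r_2 = 0


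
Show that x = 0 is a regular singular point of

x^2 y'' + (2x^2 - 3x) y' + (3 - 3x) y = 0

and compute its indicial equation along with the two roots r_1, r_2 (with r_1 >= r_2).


Divide by x^2 to reach normal form y'' + P_1(x) y' + P_2(x) y = 0 with P_1(x) = 2 - 3/x and P_2(x) = -3/x + 3/x^2.
x = 0 is a singular point because the y'-coefficient 2 - 3/x has a pole at x = 0 and the y-coefficient -3/x + 3/x^2 has a pole at x = 0.
It is a regular singular point because x P_1(x) = p(x) = 2x - 3 and x^2 P_2(x) = q(x) = 3 - 3x are polynomials, hence analytic at x = 0.
p(0) = -3,  q(0) = 3.
Indicial equation: r(r-1) + p(0) r + q(0) = 0, i.e. r^2 + (p(0) - 1) r + q(0) = 0, i.e. r^2 - 4 r + 3 = 0.
Discriminant: (-4)^2 - 4(3) = 4, so r = (4 ± 2)/2.
Solving: r_1 = 3, r_2 = 1.

indicial: r^2 - 4 r + 3 = 0; roots r_1 = 3, r_2 = 1


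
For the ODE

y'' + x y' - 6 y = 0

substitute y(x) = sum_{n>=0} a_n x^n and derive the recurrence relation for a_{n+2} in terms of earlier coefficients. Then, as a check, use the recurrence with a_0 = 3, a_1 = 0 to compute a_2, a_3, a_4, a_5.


Substitute y = sum_n a_n x^n.
y''(x) has coefficient (n+2)(n+1) a_{n+2} at x^n;
x y'(x) has coefficient n a_n at x^n (shift);
-6 y(x) has coefficient -6 a_n at x^n.
Matching x^n: (n+2)(n+1) a_{n+2} + (n - 6) a_n = 0.
Thus a_{n+2} = (-n + 6) / ((n+1)(n+2)) * a_n.

Check with a_0 = 3, a_1 = 0 (apply the recurrence for n = 0, 1, 2, 3): a_0 = 3, a_1 = 0, a_2 = 9, a_3 = 0, a_4 = 3, a_5 = 0.

a_(n+2) = (-n + 6) / ((n+1)(n+2)) * a_n; check: a_0 = 3, a_1 = 0, a_2 = 9, a_3 = 0, a_4 = 3, a_5 = 0


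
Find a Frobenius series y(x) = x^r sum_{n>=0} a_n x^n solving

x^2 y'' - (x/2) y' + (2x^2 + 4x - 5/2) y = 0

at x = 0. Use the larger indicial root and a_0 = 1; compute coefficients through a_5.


Write in Frobenius form y'' + (p(x)/x) y' + (q(x)/x^2) y = 0:
  p(x) = -1/2,  q(x) = 2x^2 + 4x - 5/2.
Indicial equation: r(r-1) + (-1/2) r + (-5/2) = 0 -> roots r_1 = 5/2, r_2 = -1.
Take r = r_1 = 5/2. Let y(x) = x^r sum_{n>=0} a_n x^n with a_0 = 1.
Substitute y = x^r sum a_n x^n and match x^{r+n}. The recurrence is
  D(n) a_n + 4 a_{n-1} + 2 a_{n-2} = 0,  where D(n) = (r+n)(r+n-1) + (-1/2)(r+n) + (-5/2).
  a_n = [-4 a_{n-1} - 2 a_{n-2}] / D(n).
Since the indicial polynomial factors as (r - r_1)(r - r_2), D(n) = (r_1 + n - r_1)(r_1 + n - r_2) = n(n + 7/2).
Evaluating step by step (a_0 = 1):
  n = 1: D(1) = 1(1 + 7/2) = 9/2; numerator = -4(1) = -4; a_1 = (-4)/(9/2) = -8/9
  n = 2: D(2) = 2(2 + 7/2) = 11; numerator = -4(-8/9) - 2(1) = 14/9; a_2 = (14/9)/(11) = 14/99
  n = 3: D(3) = 3(3 + 7/2) = 39/2; numerator = -4(14/99) - 2(-8/9) = 40/33; a_3 = (40/33)/(39/2) = 80/1287
  n = 4: D(4) = 4(4 + 7/2) = 30; numerator = -4(80/1287) - 2(14/99) = -76/143; a_4 = (-76/143)/(30) = -38/2145
  n = 5: D(5) = 5(5 + 7/2) = 85/2; numerator = -4(-38/2145) - 2(80/1287) = -344/6435; a_5 = (-344/6435)/(85/2) = -688/546975

r = 5/2; a_0 = 1; a_1 = -8/9; a_2 = 14/99; a_3 = 80/1287; a_4 = -38/2145; a_5 = -688/546975


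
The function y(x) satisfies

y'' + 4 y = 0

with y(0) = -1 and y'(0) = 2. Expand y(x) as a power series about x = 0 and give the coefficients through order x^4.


Ansatz: y(x) = sum_{n>=0} a_n x^n, so y'(x) = sum_{n>=1} n a_n x^(n-1) and y''(x) = sum_{n>=2} n(n-1) a_n x^(n-2).
Substitute into P(x) y'' + Q(x) y' + R(x) y = 0 with P(x) = 1, Q(x) = 0, R(x) = 4, and match powers of x.
Initial conditions: a_0 = -1, a_1 = 2.
Setting the coefficient of each power of x to zero and solving order by order (substituting the coefficients already found):
  x^0: 2 a_2 + 4 a_0 = 0  ->  2 a_2 = -4 a_0 = 4  ->  a_2 = 2
  x^1: 6 a_3 + 4 a_1 = 0  ->  6 a_3 = -4 a_1 = -8  ->  a_3 = -4/3
  x^2: 12 a_4 + 4 a_2 = 0  ->  12 a_4 = -4 a_2 = -8  ->  a_4 = -2/3
Truncated series: y(x) = -1 + 2 x + 2 x^2 - (4/3) x^3 - (2/3) x^4 + O(x^5).

a_0 = -1; a_1 = 2; a_2 = 2; a_3 = -4/3; a_4 = -2/3


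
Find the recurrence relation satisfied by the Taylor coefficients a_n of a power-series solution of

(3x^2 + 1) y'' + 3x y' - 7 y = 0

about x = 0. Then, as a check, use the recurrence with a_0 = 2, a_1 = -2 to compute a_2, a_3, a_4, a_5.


Substitute y = sum_n a_n x^n.
(1 + 3 x^2) y'' contributes (n+2)(n+1) a_{n+2} + 3 n(n-1) a_n at x^n.
3 x y'(x) contributes 3 n a_n at x^n.
-7 y(x) contributes -7 a_n at x^n.
Matching x^n: (n+2)(n+1) a_{n+2} + (3 n(n-1) + 3 n - 7) a_n = 0.
Thus a_{n+2} = (-3 n(n-1) - 3 n + 7) / ((n+1)(n+2)) * a_n.

Check with a_0 = 2, a_1 = -2 (apply the recurrence for n = 0, 1, 2, 3): a_0 = 2, a_1 = -2, a_2 = 7, a_3 = -4/3, a_4 = -35/12, a_5 = 4/3.

a_(n+2) = (-3 n(n-1) - 3 n + 7) / ((n+1)(n+2)) * a_n; check: a_0 = 2, a_1 = -2, a_2 = 7, a_3 = -4/3, a_4 = -35/12, a_5 = 4/3


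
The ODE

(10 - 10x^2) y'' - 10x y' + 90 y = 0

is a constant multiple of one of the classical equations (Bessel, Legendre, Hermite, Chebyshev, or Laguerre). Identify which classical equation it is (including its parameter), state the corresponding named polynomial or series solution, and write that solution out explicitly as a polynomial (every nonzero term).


All three coefficients share the factor 10; dividing through by 10 gives  (1 - x^2) y'' - x y' + 9 y = 0.
This matches the Chebyshev equation (1 - x^2) y'' - x y' + n^2 y = 0 (note the -x y' term, not -2x y') with n^2 = 9, so n = 3; the polynomial solution is T_3(x).
With y = sum_k a_k x^k, matching x^k gives (k+2)(k+1) a_{k+2} = (k^2 - n^2) a_k = (k - 3)(k + 3) a_k. The right side vanishes at k = 3, so the series with the parity of 3 terminates at degree 3.
Standard normalization: leading coefficient of T_n is 2^(n-1), so a_3 = 2^2 = 4. Work downward with a_k = (k+1)(k+2) a_{k+2} / ((k - 3)(k + 3)):
  a_1 = (2)(3)(4) / ((1 - 3)(1 + 3)) = 24/(-8) = -3
Hence T_3(x) = 4 x^3 - 3 x.

T_3(x); series = 4 x^3 - 3 x


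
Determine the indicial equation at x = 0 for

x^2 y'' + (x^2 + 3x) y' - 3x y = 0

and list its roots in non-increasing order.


Divide by x^2 to reach normal form y'' + P_1(x) y' + P_2(x) y = 0 with P_1(x) = 1 + 3/x and P_2(x) = -3/x.
x = 0 is a singular point because the y'-coefficient 1 + 3/x has a pole at x = 0 and the y-coefficient -3/x has a pole at x = 0.
It is a regular singular point because x P_1(x) = p(x) = x + 3 and x^2 P_2(x) = q(x) = -3x are polynomials, hence analytic at x = 0.
p(0) = 3,  q(0) = 0.
Indicial equation: r(r-1) + p(0) r + q(0) = 0, i.e. r^2 + (p(0) - 1) r + q(0) = 0, i.e. r^2 + 2 r = 0.
Discriminant: (2)^2 - 4(0) = 4, so r = (-2 ± 2)/2.
Solving: r_1 = 0, r_2 = -2.

indicial: r^2 + 2 r = 0; roots r_1 = 0, r_2 = -2


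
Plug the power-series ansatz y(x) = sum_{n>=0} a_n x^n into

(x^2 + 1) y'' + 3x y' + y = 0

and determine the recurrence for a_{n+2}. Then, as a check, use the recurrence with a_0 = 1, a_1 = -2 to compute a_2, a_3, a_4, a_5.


Substitute y = sum_n a_n x^n.
(1 + 1 x^2) y'' contributes (n+2)(n+1) a_{n+2} + n(n-1) a_n at x^n.
3 x y'(x) contributes 3 n a_n at x^n.
y(x) contributes 1 a_n at x^n.
Matching x^n: (n+2)(n+1) a_{n+2} + (n(n-1) + 3 n + 1) a_n = 0.
Thus a_{n+2} = (-n(n-1) - 3 n - 1) / ((n+1)(n+2)) * a_n.

Check with a_0 = 1, a_1 = -2 (apply the recurrence for n = 0, 1, 2, 3): a_0 = 1, a_1 = -2, a_2 = -1/2, a_3 = 4/3, a_4 = 3/8, a_5 = -16/15.

a_(n+2) = (-n(n-1) - 3 n - 1) / ((n+1)(n+2)) * a_n; check: a_0 = 1, a_1 = -2, a_2 = -1/2, a_3 = 4/3, a_4 = 3/8, a_5 = -16/15


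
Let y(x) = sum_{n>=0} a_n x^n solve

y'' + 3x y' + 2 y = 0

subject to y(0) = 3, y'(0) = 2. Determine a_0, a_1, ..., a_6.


Ansatz: y(x) = sum_{n>=0} a_n x^n, so y'(x) = sum_{n>=1} n a_n x^(n-1) and y''(x) = sum_{n>=2} n(n-1) a_n x^(n-2).
Substitute into P(x) y'' + Q(x) y' + R(x) y = 0 with P(x) = 1, Q(x) = 3x, R(x) = 2, and match powers of x.
Initial conditions: a_0 = 3, a_1 = 2.
Setting the coefficient of each power of x to zero and solving order by order (substituting the coefficients already found):
  x^0: 2 a_2 + 2 a_0 = 0  ->  2 a_2 = -2 a_0 = -6  ->  a_2 = -3
  x^1: 6 a_3 + 5 a_1 = 0  ->  6 a_3 = -5 a_1 = -10  ->  a_3 = -5/3
  x^2: 12 a_4 + 8 a_2 = 0  ->  12 a_4 = -8 a_2 = 24  ->  a_4 = 2
  x^3: 20 a_5 + 11 a_3 = 0  ->  20 a_5 = -11 a_3 = 55/3  ->  a_5 = 11/12
  x^4: 30 a_6 + 14 a_4 = 0  ->  30 a_6 = -14 a_4 = -28  ->  a_6 = -14/15
Truncated series: y(x) = 3 + 2 x - 3 x^2 - (5/3) x^3 + 2 x^4 + (11/12) x^5 - (14/15) x^6 + O(x^7).

a_0 = 3; a_1 = 2; a_2 = -3; a_3 = -5/3; a_4 = 2; a_5 = 11/12; a_6 = -14/15


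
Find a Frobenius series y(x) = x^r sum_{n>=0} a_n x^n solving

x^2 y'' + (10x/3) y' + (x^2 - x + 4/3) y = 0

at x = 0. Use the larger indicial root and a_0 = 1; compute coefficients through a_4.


Write in Frobenius form y'' + (p(x)/x) y' + (q(x)/x^2) y = 0:
  p(x) = 10/3,  q(x) = x^2 - x + 4/3.
Indicial equation: r(r-1) + (10/3) r + (4/3) = 0 -> roots r_1 = -1, r_2 = -4/3.
Take r = r_1 = -1. Let y(x) = x^r sum_{n>=0} a_n x^n with a_0 = 1.
Substitute y = x^r sum a_n x^n and match x^{r+n}. The recurrence is
  D(n) a_n - 1 a_{n-1} + 1 a_{n-2} = 0,  where D(n) = (r+n)(r+n-1) + (10/3)(r+n) + (4/3).
  a_n = [1 a_{n-1} - 1 a_{n-2}] / D(n).
Since the indicial polynomial factors as (r - r_1)(r - r_2), D(n) = (r_1 + n - r_1)(r_1 + n - r_2) = n(n + 1/3).
Evaluating step by step (a_0 = 1):
  n = 1: D(1) = 1(1 + 1/3) = 4/3; numerator = 1(1) = 1; a_1 = (1)/(4/3) = 3/4
  n = 2: D(2) = 2(2 + 1/3) = 14/3; numerator = 1(3/4) - 1(1) = -1/4; a_2 = (-1/4)/(14/3) = -3/56
  n = 3: D(3) = 3(3 + 1/3) = 10; numerator = 1(-3/56) - 1(3/4) = -45/56; a_3 = (-45/56)/(10) = -9/112
  n = 4: D(4) = 4(4 + 1/3) = 52/3; numerator = 1(-9/112) - 1(-3/56) = -3/112; a_4 = (-3/112)/(52/3) = -9/5824

r = -1; a_0 = 1; a_1 = 3/4; a_2 = -3/56; a_3 = -9/112; a_4 = -9/5824


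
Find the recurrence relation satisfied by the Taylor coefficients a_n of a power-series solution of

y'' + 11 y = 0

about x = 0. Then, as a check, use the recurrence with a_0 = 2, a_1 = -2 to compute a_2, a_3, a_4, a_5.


Substitute y = sum_n a_n x^n into y'' + (const) y = 0.
y''(x) = sum_{n>=0} (n+2)(n+1) a_{n+2} x^n.
The ODE becomes sum_n [(n+2)(n+1) a_{n+2} + 11 a_n] x^n = 0.
Setting each coefficient to zero gives the recurrence:
  (n+2)(n+1) a_{n+2} + 11 a_n = 0,
  a_{n+2} = -11 / ((n+1)(n+2)) a_n.

Check with a_0 = 2, a_1 = -2 (apply the recurrence for n = 0, 1, 2, 3): a_0 = 2, a_1 = -2, a_2 = -11, a_3 = 11/3, a_4 = 121/12, a_5 = -121/60.

a_{n+2} = -11/((n+1)(n+2)) * a_n; check: a_0 = 2, a_1 = -2, a_2 = -11, a_3 = 11/3, a_4 = 121/12, a_5 = -121/60


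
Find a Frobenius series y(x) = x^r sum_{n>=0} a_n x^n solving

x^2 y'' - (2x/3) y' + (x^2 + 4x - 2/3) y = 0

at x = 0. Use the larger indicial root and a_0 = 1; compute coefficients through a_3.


Write in Frobenius form y'' + (p(x)/x) y' + (q(x)/x^2) y = 0:
  p(x) = -2/3,  q(x) = x^2 + 4x - 2/3.
Indicial equation: r(r-1) + (-2/3) r + (-2/3) = 0 -> roots r_1 = 2, r_2 = -1/3.
Take r = r_1 = 2. Let y(x) = x^r sum_{n>=0} a_n x^n with a_0 = 1.
Substitute y = x^r sum a_n x^n and match x^{r+n}. The recurrence is
  D(n) a_n + 4 a_{n-1} + 1 a_{n-2} = 0,  where D(n) = (r+n)(r+n-1) + (-2/3)(r+n) + (-2/3).
  a_n = [-4 a_{n-1} - 1 a_{n-2}] / D(n).
Since the indicial polynomial factors as (r - r_1)(r - r_2), D(n) = (r_1 + n - r_1)(r_1 + n - r_2) = n(n + 7/3).
Evaluating step by step (a_0 = 1):
  n = 1: D(1) = 1(1 + 7/3) = 10/3; numerator = -4(1) = -4; a_1 = (-4)/(10/3) = -6/5
  n = 2: D(2) = 2(2 + 7/3) = 26/3; numerator = -4(-6/5) - 1(1) = 19/5; a_2 = (19/5)/(26/3) = 57/130
  n = 3: D(3) = 3(3 + 7/3) = 16; numerator = -4(57/130) - 1(-6/5) = -36/65; a_3 = (-36/65)/(16) = -9/260

r = 2; a_0 = 1; a_1 = -6/5; a_2 = 57/130; a_3 = -9/260


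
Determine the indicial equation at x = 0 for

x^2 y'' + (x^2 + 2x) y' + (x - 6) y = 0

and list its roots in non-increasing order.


Divide by x^2 to reach normal form y'' + P_1(x) y' + P_2(x) y = 0 with P_1(x) = 1 + 2/x and P_2(x) = 1/x - 6/x^2.
x = 0 is a singular point because the y'-coefficient 1 + 2/x has a pole at x = 0 and the y-coefficient 1/x - 6/x^2 has a pole at x = 0.
It is a regular singular point because x P_1(x) = p(x) = x + 2 and x^2 P_2(x) = q(x) = x - 6 are polynomials, hence analytic at x = 0.
p(0) = 2,  q(0) = -6.
Indicial equation: r(r-1) + p(0) r + q(0) = 0, i.e. r^2 + (p(0) - 1) r + q(0) = 0, i.e. r^2 + 1 r - 6 = 0.
Discriminant: (1)^2 - 4(-6) = 25, so r = (-1 ± 5)/2.
Solving: r_1 = 2, r_2 = -3.

indicial: r^2 + 1 r - 6 = 0; roots r_1 = 2, r_2 = -3


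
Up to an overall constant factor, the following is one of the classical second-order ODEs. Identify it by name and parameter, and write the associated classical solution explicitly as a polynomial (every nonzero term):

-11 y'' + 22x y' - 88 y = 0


All three coefficients share the factor -11; dividing through by -11 gives  y'' - 2x y' + 8 y = 0.
This matches the Hermite equation y'' - 2x y' + 2n y = 0 with 2n = 8, so n = 4; the polynomial solution is H_4(x).
With y = sum_k a_k x^k, matching x^k gives (k+2)(k+1) a_{k+2} = 2(k - n) a_k = 2(k - 4) a_k. The right side vanishes at k = 4, so the series with the parity of 4 terminates at degree 4.
Standard normalization: leading coefficient of H_n is 2^n, so a_4 = 2^4 = 16. Work downward with a_k = (k+1)(k+2) a_{k+2} / (2(k - n)):
  a_2 = (3)(4)(16) / (2(2 - 4)) = 192/(-4) = -48
  a_0 = (1)(2)(-48) / (2(0 - 4)) = -96/(-8) = 12
Hence H_4(x) = 16 x^4 - 48 x^2 + 12.

H_4(x); series = 16 x^4 - 48 x^2 + 12


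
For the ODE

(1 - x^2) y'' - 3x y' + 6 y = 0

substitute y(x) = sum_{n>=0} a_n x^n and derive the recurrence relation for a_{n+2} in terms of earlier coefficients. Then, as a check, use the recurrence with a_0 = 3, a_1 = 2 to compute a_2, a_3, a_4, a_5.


Substitute y = sum_n a_n x^n.
(1 - 1 x^2) y'' contributes (n+2)(n+1) a_{n+2} - n(n-1) a_n at x^n.
-3 x y'(x) contributes -3 n a_n at x^n.
6 y(x) contributes 6 a_n at x^n.
Matching x^n: (n+2)(n+1) a_{n+2} + (-n(n-1) - 3 n + 6) a_n = 0.
Thus a_{n+2} = (n(n-1) + 3 n - 6) / ((n+1)(n+2)) * a_n.

Check with a_0 = 3, a_1 = 2 (apply the recurrence for n = 0, 1, 2, 3): a_0 = 3, a_1 = 2, a_2 = -9, a_3 = -1, a_4 = -3/2, a_5 = -9/20.

a_(n+2) = (n(n-1) + 3 n - 6) / ((n+1)(n+2)) * a_n; check: a_0 = 3, a_1 = 2, a_2 = -9, a_3 = -1, a_4 = -3/2, a_5 = -9/20


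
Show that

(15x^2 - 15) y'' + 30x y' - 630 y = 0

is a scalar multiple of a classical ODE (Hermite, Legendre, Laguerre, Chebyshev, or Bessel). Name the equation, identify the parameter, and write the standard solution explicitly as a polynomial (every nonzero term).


All three coefficients share the factor -15; dividing through by -15 gives  (1 - x^2) y'' - 2x y' + 42 y = 0.
This matches the Legendre equation (1 - x^2) y'' - 2x y' + n(n+1) y = 0 (note the -2x y' term) with n(n+1) = 42, so n = 6; the polynomial solution is P_6(x).
With y = sum_k a_k x^k, matching x^k gives (k+2)(k+1) a_{k+2} = [k(k+1) - n(n+1)] a_k = (k - 6)(k + 7) a_k. The right side vanishes at k = 6, so the series with the parity of 6 terminates at degree 6.
Standard normalization (P_n(1) = 1): leading coefficient (2n)!/(2^n (n!)^2) = 479001600/(64*518400) = 231/16, so a_6 = 231/16. Work downward with a_k = (k+1)(k+2) a_{k+2} / ((k - 6)(k + 7)):
  a_4 = (5)(6)(231/16) / ((4 - 6)(4 + 7)) = (3465/8)/(-22) = -315/16
  a_2 = (3)(4)(-315/16) / ((2 - 6)(2 + 7)) = (-945/4)/(-36) = 105/16
  a_0 = (1)(2)(105/16) / ((0 - 6)(0 + 7)) = (105/8)/(-42) = -5/16
Hence P_6(x) = 231 x^6/16 - 315 x^4/16 + 105 x^2/16 - 5/16.

P_6(x); series = 231 x^6/16 - 315 x^4/16 + 105 x^2/16 - 5/16


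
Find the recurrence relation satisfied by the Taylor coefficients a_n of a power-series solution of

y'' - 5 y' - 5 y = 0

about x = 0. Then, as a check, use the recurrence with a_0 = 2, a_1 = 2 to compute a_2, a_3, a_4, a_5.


Substitute y = sum_n a_n x^n.
y''(x) has coefficient (n+2)(n+1) a_{n+2} at x^n;
-5 y'(x) has coefficient -5 (n+1) a_{n+1} at x^n;
-5 y(x) has coefficient -5 a_n at x^n.
Matching x^n: (n+2)(n+1) a_{n+2} - 5 (n+1) a_{n+1} - 5 a_n = 0.
Thus a_{n+2} = [5 (n+1) a_{n+1} + 5 a_n] / ((n+1)(n+2)).

Check with a_0 = 2, a_1 = 2 (apply the recurrence for n = 0, 1, 2, 3): a_0 = 2, a_1 = 2, a_2 = 10, a_3 = 55/3, a_4 = 325/12, a_5 = 95/3.

a_(n+2) = [5 (n+1) a_(n+1) + 5 a_n] / ((n+1)(n+2)); check: a_0 = 2, a_1 = 2, a_2 = 10, a_3 = 55/3, a_4 = 325/12, a_5 = 95/3


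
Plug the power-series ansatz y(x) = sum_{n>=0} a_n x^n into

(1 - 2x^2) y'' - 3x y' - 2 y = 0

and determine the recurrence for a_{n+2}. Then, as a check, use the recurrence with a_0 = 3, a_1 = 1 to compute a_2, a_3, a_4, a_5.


Substitute y = sum_n a_n x^n.
(1 - 2 x^2) y'' contributes (n+2)(n+1) a_{n+2} - 2 n(n-1) a_n at x^n.
-3 x y'(x) contributes -3 n a_n at x^n.
-2 y(x) contributes -2 a_n at x^n.
Matching x^n: (n+2)(n+1) a_{n+2} + (-2 n(n-1) - 3 n - 2) a_n = 0.
Thus a_{n+2} = (2 n(n-1) + 3 n + 2) / ((n+1)(n+2)) * a_n.

Check with a_0 = 3, a_1 = 1 (apply the recurrence for n = 0, 1, 2, 3): a_0 = 3, a_1 = 1, a_2 = 3, a_3 = 5/6, a_4 = 3, a_5 = 23/24.

a_(n+2) = (2 n(n-1) + 3 n + 2) / ((n+1)(n+2)) * a_n; check: a_0 = 3, a_1 = 1, a_2 = 3, a_3 = 5/6, a_4 = 3, a_5 = 23/24


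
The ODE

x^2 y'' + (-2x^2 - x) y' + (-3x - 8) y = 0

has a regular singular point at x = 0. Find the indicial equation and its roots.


Divide by x^2 to reach normal form y'' + P_1(x) y' + P_2(x) y = 0 with P_1(x) = -2 - 1/x and P_2(x) = -3/x - 8/x^2.
x = 0 is a singular point because the y'-coefficient -2 - 1/x has a pole at x = 0 and the y-coefficient -3/x - 8/x^2 has a pole at x = 0.
It is a regular singular point because x P_1(x) = p(x) = -2x - 1 and x^2 P_2(x) = q(x) = -3x - 8 are polynomials, hence analytic at x = 0.
p(0) = -1,  q(0) = -8.
Indicial equation: r(r-1) + p(0) r + q(0) = 0, i.e. r^2 + (p(0) - 1) r + q(0) = 0, i.e. r^2 - 2 r - 8 = 0.
Discriminant: (-2)^2 - 4(-8) = 36, so r = (2 ± 6)/2.
Solving: r_1 = 4, r_2 = -2.

indicial: r^2 - 2 r - 8 = 0; roots r_1 = 4, r_2 = -2


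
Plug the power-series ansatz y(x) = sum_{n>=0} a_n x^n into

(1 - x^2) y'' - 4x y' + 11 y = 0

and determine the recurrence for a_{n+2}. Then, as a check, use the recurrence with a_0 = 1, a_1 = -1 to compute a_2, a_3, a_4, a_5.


Substitute y = sum_n a_n x^n.
(1 - 1 x^2) y'' contributes (n+2)(n+1) a_{n+2} - n(n-1) a_n at x^n.
-4 x y'(x) contributes -4 n a_n at x^n.
11 y(x) contributes 11 a_n at x^n.
Matching x^n: (n+2)(n+1) a_{n+2} + (-n(n-1) - 4 n + 11) a_n = 0.
Thus a_{n+2} = (n(n-1) + 4 n - 11) / ((n+1)(n+2)) * a_n.

Check with a_0 = 1, a_1 = -1 (apply the recurrence for n = 0, 1, 2, 3): a_0 = 1, a_1 = -1, a_2 = -11/2, a_3 = 7/6, a_4 = 11/24, a_5 = 49/120.

a_(n+2) = (n(n-1) + 4 n - 11) / ((n+1)(n+2)) * a_n; check: a_0 = 1, a_1 = -1, a_2 = -11/2, a_3 = 7/6, a_4 = 11/24, a_5 = 49/120


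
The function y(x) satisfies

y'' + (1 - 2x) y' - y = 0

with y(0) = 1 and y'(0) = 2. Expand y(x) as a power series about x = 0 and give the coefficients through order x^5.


Ansatz: y(x) = sum_{n>=0} a_n x^n, so y'(x) = sum_{n>=1} n a_n x^(n-1) and y''(x) = sum_{n>=2} n(n-1) a_n x^(n-2).
Substitute into P(x) y'' + Q(x) y' + R(x) y = 0 with P(x) = 1, Q(x) = 1 - 2x, R(x) = -1, and match powers of x.
Initial conditions: a_0 = 1, a_1 = 2.
Setting the coefficient of each power of x to zero and solving order by order (substituting the coefficients already found):
  x^0: 2 a_2 + a_1 - a_0 = 0  ->  2 a_2 = -a_1 + a_0 = -1  ->  a_2 = -1/2
  x^1: 6 a_3 + 2 a_2 - 3 a_1 = 0  ->  6 a_3 = -2 a_2 + 3 a_1 = 7  ->  a_3 = 7/6
  x^2: 12 a_4 + 3 a_3 - 5 a_2 = 0  ->  12 a_4 = -3 a_3 + 5 a_2 = -6  ->  a_4 = -1/2
  x^3: 20 a_5 + 4 a_4 - 7 a_3 = 0  ->  20 a_5 = -4 a_4 + 7 a_3 = 61/6  ->  a_5 = 61/120
Truncated series: y(x) = 1 + 2 x - (1/2) x^2 + (7/6) x^3 - (1/2) x^4 + (61/120) x^5 + O(x^6).

a_0 = 1; a_1 = 2; a_2 = -1/2; a_3 = 7/6; a_4 = -1/2; a_5 = 61/120


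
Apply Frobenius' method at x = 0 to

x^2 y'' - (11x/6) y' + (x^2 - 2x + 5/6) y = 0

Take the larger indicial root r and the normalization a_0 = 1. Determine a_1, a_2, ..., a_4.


Write in Frobenius form y'' + (p(x)/x) y' + (q(x)/x^2) y = 0:
  p(x) = -11/6,  q(x) = x^2 - 2x + 5/6.
Indicial equation: r(r-1) + (-11/6) r + (5/6) = 0 -> roots r_1 = 5/2, r_2 = 1/3.
Take r = r_1 = 5/2. Let y(x) = x^r sum_{n>=0} a_n x^n with a_0 = 1.
Substitute y = x^r sum a_n x^n and match x^{r+n}. The recurrence is
  D(n) a_n - 2 a_{n-1} + 1 a_{n-2} = 0,  where D(n) = (r+n)(r+n-1) + (-11/6)(r+n) + (5/6).
  a_n = [2 a_{n-1} - 1 a_{n-2}] / D(n).
Since the indicial polynomial factors as (r - r_1)(r - r_2), D(n) = (r_1 + n - r_1)(r_1 + n - r_2) = n(n + 13/6).
Evaluating step by step (a_0 = 1):
  n = 1: D(1) = 1(1 + 13/6) = 19/6; numerator = 2(1) = 2; a_1 = (2)/(19/6) = 12/19
  n = 2: D(2) = 2(2 + 13/6) = 25/3; numerator = 2(12/19) - 1(1) = 5/19; a_2 = (5/19)/(25/3) = 3/95
  n = 3: D(3) = 3(3 + 13/6) = 31/2; numerator = 2(3/95) - 1(12/19) = -54/95; a_3 = (-54/95)/(31/2) = -108/2945
  n = 4: D(4) = 4(4 + 13/6) = 74/3; numerator = 2(-108/2945) - 1(3/95) = -309/2945; a_4 = (-309/2945)/(74/3) = -927/217930

r = 5/2; a_0 = 1; a_1 = 12/19; a_2 = 3/95; a_3 = -108/2945; a_4 = -927/217930


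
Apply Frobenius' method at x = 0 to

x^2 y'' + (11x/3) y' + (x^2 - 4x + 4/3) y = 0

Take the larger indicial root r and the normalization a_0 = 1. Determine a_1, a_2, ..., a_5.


Write in Frobenius form y'' + (p(x)/x) y' + (q(x)/x^2) y = 0:
  p(x) = 11/3,  q(x) = x^2 - 4x + 4/3.
Indicial equation: r(r-1) + (11/3) r + (4/3) = 0 -> roots r_1 = -2/3, r_2 = -2.
Take r = r_1 = -2/3. Let y(x) = x^r sum_{n>=0} a_n x^n with a_0 = 1.
Substitute y = x^r sum a_n x^n and match x^{r+n}. The recurrence is
  D(n) a_n - 4 a_{n-1} + 1 a_{n-2} = 0,  where D(n) = (r+n)(r+n-1) + (11/3)(r+n) + (4/3).
  a_n = [4 a_{n-1} - 1 a_{n-2}] / D(n).
Since the indicial polynomial factors as (r - r_1)(r - r_2), D(n) = (r_1 + n - r_1)(r_1 + n - r_2) = n(n + 4/3).
Evaluating step by step (a_0 = 1):
  n = 1: D(1) = 1(1 + 4/3) = 7/3; numerator = 4(1) = 4; a_1 = (4)/(7/3) = 12/7
  n = 2: D(2) = 2(2 + 4/3) = 20/3; numerator = 4(12/7) - 1(1) = 41/7; a_2 = (41/7)/(20/3) = 123/140
  n = 3: D(3) = 3(3 + 4/3) = 13; numerator = 4(123/140) - 1(12/7) = 9/5; a_3 = (9/5)/(13) = 9/65
  n = 4: D(4) = 4(4 + 4/3) = 64/3; numerator = 4(9/65) - 1(123/140) = -591/1820; a_4 = (-591/1820)/(64/3) = -1773/116480
  n = 5: D(5) = 5(5 + 4/3) = 95/3; numerator = 4(-1773/116480) - 1(9/65) = -1161/5824; a_5 = (-1161/5824)/(95/3) = -3483/553280

r = -2/3; a_0 = 1; a_1 = 12/7; a_2 = 123/140; a_3 = 9/65; a_4 = -1773/116480; a_5 = -3483/553280


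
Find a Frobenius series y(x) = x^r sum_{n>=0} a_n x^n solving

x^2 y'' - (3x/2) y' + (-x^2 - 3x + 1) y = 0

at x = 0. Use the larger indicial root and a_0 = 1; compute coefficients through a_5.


Write in Frobenius form y'' + (p(x)/x) y' + (q(x)/x^2) y = 0:
  p(x) = -3/2,  q(x) = -x^2 - 3x + 1.
Indicial equation: r(r-1) + (-3/2) r + (1) = 0 -> roots r_1 = 2, r_2 = 1/2.
Take r = r_1 = 2. Let y(x) = x^r sum_{n>=0} a_n x^n with a_0 = 1.
Substitute y = x^r sum a_n x^n and match x^{r+n}. The recurrence is
  D(n) a_n - 3 a_{n-1} - 1 a_{n-2} = 0,  where D(n) = (r+n)(r+n-1) + (-3/2)(r+n) + (1).
  a_n = [3 a_{n-1} + 1 a_{n-2}] / D(n).
Since the indicial polynomial factors as (r - r_1)(r - r_2), D(n) = (r_1 + n - r_1)(r_1 + n - r_2) = n(n + 3/2).
Evaluating step by step (a_0 = 1):
  n = 1: D(1) = 1(1 + 3/2) = 5/2; numerator = 3(1) = 3; a_1 = (3)/(5/2) = 6/5
  n = 2: D(2) = 2(2 + 3/2) = 7; numerator = 3(6/5) + 1(1) = 23/5; a_2 = (23/5)/(7) = 23/35
  n = 3: D(3) = 3(3 + 3/2) = 27/2; numerator = 3(23/35) + 1(6/5) = 111/35; a_3 = (111/35)/(27/2) = 74/315
  n = 4: D(4) = 4(4 + 3/2) = 22; numerator = 3(74/315) + 1(23/35) = 143/105; a_4 = (143/105)/(22) = 13/210
  n = 5: D(5) = 5(5 + 3/2) = 65/2; numerator = 3(13/210) + 1(74/315) = 53/126; a_5 = (53/126)/(65/2) = 53/4095

r = 2; a_0 = 1; a_1 = 6/5; a_2 = 23/35; a_3 = 74/315; a_4 = 13/210; a_5 = 53/4095


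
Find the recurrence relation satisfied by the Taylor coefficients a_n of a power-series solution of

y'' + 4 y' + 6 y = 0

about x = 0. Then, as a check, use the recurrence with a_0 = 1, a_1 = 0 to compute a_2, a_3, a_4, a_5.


Substitute y = sum_n a_n x^n.
y''(x) has coefficient (n+2)(n+1) a_{n+2} at x^n;
4 y'(x) has coefficient 4 (n+1) a_{n+1} at x^n;
6 y(x) has coefficient 6 a_n at x^n.
Matching x^n: (n+2)(n+1) a_{n+2} + 4 (n+1) a_{n+1} + 6 a_n = 0.
Thus a_{n+2} = [-4 (n+1) a_{n+1} - 6 a_n] / ((n+1)(n+2)).

Check with a_0 = 1, a_1 = 0 (apply the recurrence for n = 0, 1, 2, 3): a_0 = 1, a_1 = 0, a_2 = -3, a_3 = 4, a_4 = -5/2, a_5 = 4/5.

a_(n+2) = [-4 (n+1) a_(n+1) - 6 a_n] / ((n+1)(n+2)); check: a_0 = 1, a_1 = 0, a_2 = -3, a_3 = 4, a_4 = -5/2, a_5 = 4/5


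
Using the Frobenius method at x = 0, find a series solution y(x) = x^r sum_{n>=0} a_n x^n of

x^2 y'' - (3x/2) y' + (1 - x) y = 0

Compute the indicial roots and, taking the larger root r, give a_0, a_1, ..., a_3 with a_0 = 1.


Write in Frobenius form y'' + (p(x)/x) y' + (q(x)/x^2) y = 0:
  p(x) = -3/2,  q(x) = 1 - x.
Indicial equation: r(r-1) + (-3/2) r + (1) = 0 -> roots r_1 = 2, r_2 = 1/2.
Take r = r_1 = 2. Let y(x) = x^r sum_{n>=0} a_n x^n with a_0 = 1.
Substitute y = x^r sum a_n x^n and match x^{r+n}. The recurrence is
  D(n) a_n - 1 a_{n-1} = 0,  where D(n) = (r+n)(r+n-1) + (-3/2)(r+n) + (1).
  a_n = 1 / D(n) * a_{n-1}.
Since the indicial polynomial factors as (r - r_1)(r - r_2), D(n) = (r_1 + n - r_1)(r_1 + n - r_2) = n(n + 3/2).
Evaluating step by step (a_0 = 1):
  n = 1: D(1) = 1(1 + 3/2) = 5/2; numerator = 1(1) = 1; a_1 = (1)/(5/2) = 2/5
  n = 2: D(2) = 2(2 + 3/2) = 7; numerator = 1(2/5) = 2/5; a_2 = (2/5)/(7) = 2/35
  n = 3: D(3) = 3(3 + 3/2) = 27/2; numerator = 1(2/35) = 2/35; a_3 = (2/35)/(27/2) = 4/945

r = 2; a_0 = 1; a_1 = 2/5; a_2 = 2/35; a_3 = 4/945


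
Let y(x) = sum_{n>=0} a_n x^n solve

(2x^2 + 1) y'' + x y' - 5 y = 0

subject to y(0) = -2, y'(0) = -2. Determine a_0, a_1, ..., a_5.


Ansatz: y(x) = sum_{n>=0} a_n x^n, so y'(x) = sum_{n>=1} n a_n x^(n-1) and y''(x) = sum_{n>=2} n(n-1) a_n x^(n-2).
Substitute into P(x) y'' + Q(x) y' + R(x) y = 0 with P(x) = 2x^2 + 1, Q(x) = x, R(x) = -5, and match powers of x.
Initial conditions: a_0 = -2, a_1 = -2.
Setting the coefficient of each power of x to zero and solving order by order (substituting the coefficients already found):
  x^0: 2 a_2 - 5 a_0 = 0  ->  2 a_2 = 5 a_0 = -10  ->  a_2 = -5
  x^1: 6 a_3 - 4 a_1 = 0  ->  6 a_3 = 4 a_1 = -8  ->  a_3 = -4/3
  x^2: 12 a_4 + a_2 = 0  ->  12 a_4 = -a_2 = 5  ->  a_4 = 5/12
  x^3: 20 a_5 + 10 a_3 = 0  ->  20 a_5 = -10 a_3 = 40/3  ->  a_5 = 2/3
Truncated series: y(x) = -2 - 2 x - 5 x^2 - (4/3) x^3 + (5/12) x^4 + (2/3) x^5 + O(x^6).

a_0 = -2; a_1 = -2; a_2 = -5; a_3 = -4/3; a_4 = 5/12; a_5 = 2/3


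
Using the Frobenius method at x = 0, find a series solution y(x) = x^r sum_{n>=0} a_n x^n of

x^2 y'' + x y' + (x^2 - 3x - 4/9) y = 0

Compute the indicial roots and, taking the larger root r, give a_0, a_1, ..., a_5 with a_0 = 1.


Write in Frobenius form y'' + (p(x)/x) y' + (q(x)/x^2) y = 0:
  p(x) = 1,  q(x) = x^2 - 3x - 4/9.
Indicial equation: r(r-1) + (1) r + (-4/9) = 0 -> roots r_1 = 2/3, r_2 = -2/3.
Take r = r_1 = 2/3. Let y(x) = x^r sum_{n>=0} a_n x^n with a_0 = 1.
Substitute y = x^r sum a_n x^n and match x^{r+n}. The recurrence is
  D(n) a_n - 3 a_{n-1} + 1 a_{n-2} = 0,  where D(n) = (r+n)(r+n-1) + (1)(r+n) + (-4/9).
  a_n = [3 a_{n-1} - 1 a_{n-2}] / D(n).
Since the indicial polynomial factors as (r - r_1)(r - r_2), D(n) = (r_1 + n - r_1)(r_1 + n - r_2) = n(n + 4/3).
Evaluating step by step (a_0 = 1):
  n = 1: D(1) = 1(1 + 4/3) = 7/3; numerator = 3(1) = 3; a_1 = (3)/(7/3) = 9/7
  n = 2: D(2) = 2(2 + 4/3) = 20/3; numerator = 3(9/7) - 1(1) = 20/7; a_2 = (20/7)/(20/3) = 3/7
  n = 3: D(3) = 3(3 + 4/3) = 13; numerator = 3(3/7) - 1(9/7) = 0; a_3 = (0)/(13) = 0
  n = 4: D(4) = 4(4 + 4/3) = 64/3; numerator = 3(0) - 1(3/7) = -3/7; a_4 = (-3/7)/(64/3) = -9/448
  n = 5: D(5) = 5(5 + 4/3) = 95/3; numerator = 3(-9/448) - 1(0) = -27/448; a_5 = (-27/448)/(95/3) = -81/42560

r = 2/3; a_0 = 1; a_1 = 9/7; a_2 = 3/7; a_3 = 0; a_4 = -9/448; a_5 = -81/42560


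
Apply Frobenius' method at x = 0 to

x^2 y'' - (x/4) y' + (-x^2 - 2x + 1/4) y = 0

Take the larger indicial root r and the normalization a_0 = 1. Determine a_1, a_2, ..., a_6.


Write in Frobenius form y'' + (p(x)/x) y' + (q(x)/x^2) y = 0:
  p(x) = -1/4,  q(x) = -x^2 - 2x + 1/4.
Indicial equation: r(r-1) + (-1/4) r + (1/4) = 0 -> roots r_1 = 1, r_2 = 1/4.
Take r = r_1 = 1. Let y(x) = x^r sum_{n>=0} a_n x^n with a_0 = 1.
Substitute y = x^r sum a_n x^n and match x^{r+n}. The recurrence is
  D(n) a_n - 2 a_{n-1} - 1 a_{n-2} = 0,  where D(n) = (r+n)(r+n-1) + (-1/4)(r+n) + (1/4).
  a_n = [2 a_{n-1} + 1 a_{n-2}] / D(n).
Since the indicial polynomial factors as (r - r_1)(r - r_2), D(n) = (r_1 + n - r_1)(r_1 + n - r_2) = n(n + 3/4).
Evaluating step by step (a_0 = 1):
  n = 1: D(1) = 1(1 + 3/4) = 7/4; numerator = 2(1) = 2; a_1 = (2)/(7/4) = 8/7
  n = 2: D(2) = 2(2 + 3/4) = 11/2; numerator = 2(8/7) + 1(1) = 23/7; a_2 = (23/7)/(11/2) = 46/77
  n = 3: D(3) = 3(3 + 3/4) = 45/4; numerator = 2(46/77) + 1(8/7) = 180/77; a_3 = (180/77)/(45/4) = 16/77
  n = 4: D(4) = 4(4 + 3/4) = 19; numerator = 2(16/77) + 1(46/77) = 78/77; a_4 = (78/77)/(19) = 78/1463
  n = 5: D(5) = 5(5 + 3/4) = 115/4; numerator = 2(78/1463) + 1(16/77) = 460/1463; a_5 = (460/1463)/(115/4) = 16/1463
  n = 6: D(6) = 6(6 + 3/4) = 81/2; numerator = 2(16/1463) + 1(78/1463) = 10/133; a_6 = (10/133)/(81/2) = 20/10773

r = 1; a_0 = 1; a_1 = 8/7; a_2 = 46/77; a_3 = 16/77; a_4 = 78/1463; a_5 = 16/1463; a_6 = 20/10773


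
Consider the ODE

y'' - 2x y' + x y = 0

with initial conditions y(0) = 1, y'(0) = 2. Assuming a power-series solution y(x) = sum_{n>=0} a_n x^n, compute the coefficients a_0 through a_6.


Ansatz: y(x) = sum_{n>=0} a_n x^n, so y'(x) = sum_{n>=1} n a_n x^(n-1) and y''(x) = sum_{n>=2} n(n-1) a_n x^(n-2).
Substitute into P(x) y'' + Q(x) y' + R(x) y = 0 with P(x) = 1, Q(x) = -2x, R(x) = x, and match powers of x.
Initial conditions: a_0 = 1, a_1 = 2.
Setting the coefficient of each power of x to zero and solving order by order (substituting the coefficients already found):
  x^0: 2 a_2 = 0  ->  a_2 = 0
  x^1: 6 a_3 - 2 a_1 + a_0 = 0  ->  6 a_3 = 2 a_1 - a_0 = 3  ->  a_3 = 1/2
  x^2: 12 a_4 - 4 a_2 + a_1 = 0  ->  12 a_4 = 4 a_2 - a_1 = -2  ->  a_4 = -1/6
  x^3: 20 a_5 - 6 a_3 + a_2 = 0  ->  20 a_5 = 6 a_3 - a_2 = 3  ->  a_5 = 3/20
  x^4: 30 a_6 - 8 a_4 + a_3 = 0  ->  30 a_6 = 8 a_4 - a_3 = -11/6  ->  a_6 = -11/180
Truncated series: y(x) = 1 + 2 x + (1/2) x^3 - (1/6) x^4 + (3/20) x^5 - (11/180) x^6 + O(x^7).

a_0 = 1; a_1 = 2; a_2 = 0; a_3 = 1/2; a_4 = -1/6; a_5 = 3/20; a_6 = -11/180


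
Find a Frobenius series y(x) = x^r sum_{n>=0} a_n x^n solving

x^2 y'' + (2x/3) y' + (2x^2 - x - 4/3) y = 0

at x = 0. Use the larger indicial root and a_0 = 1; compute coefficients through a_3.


Write in Frobenius form y'' + (p(x)/x) y' + (q(x)/x^2) y = 0:
  p(x) = 2/3,  q(x) = 2x^2 - x - 4/3.
Indicial equation: r(r-1) + (2/3) r + (-4/3) = 0 -> roots r_1 = 4/3, r_2 = -1.
Take r = r_1 = 4/3. Let y(x) = x^r sum_{n>=0} a_n x^n with a_0 = 1.
Substitute y = x^r sum a_n x^n and match x^{r+n}. The recurrence is
  D(n) a_n - 1 a_{n-1} + 2 a_{n-2} = 0,  where D(n) = (r+n)(r+n-1) + (2/3)(r+n) + (-4/3).
  a_n = [1 a_{n-1} - 2 a_{n-2}] / D(n).
Since the indicial polynomial factors as (r - r_1)(r - r_2), D(n) = (r_1 + n - r_1)(r_1 + n - r_2) = n(n + 7/3).
Evaluating step by step (a_0 = 1):
  n = 1: D(1) = 1(1 + 7/3) = 10/3; numerator = 1(1) = 1; a_1 = (1)/(10/3) = 3/10
  n = 2: D(2) = 2(2 + 7/3) = 26/3; numerator = 1(3/10) - 2(1) = -17/10; a_2 = (-17/10)/(26/3) = -51/260
  n = 3: D(3) = 3(3 + 7/3) = 16; numerator = 1(-51/260) - 2(3/10) = -207/260; a_3 = (-207/260)/(16) = -207/4160

r = 4/3; a_0 = 1; a_1 = 3/10; a_2 = -51/260; a_3 = -207/4160


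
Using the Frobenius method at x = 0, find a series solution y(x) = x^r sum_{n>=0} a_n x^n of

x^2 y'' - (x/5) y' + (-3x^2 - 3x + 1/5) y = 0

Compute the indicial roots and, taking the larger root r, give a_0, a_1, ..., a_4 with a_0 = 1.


Write in Frobenius form y'' + (p(x)/x) y' + (q(x)/x^2) y = 0:
  p(x) = -1/5,  q(x) = -3x^2 - 3x + 1/5.
Indicial equation: r(r-1) + (-1/5) r + (1/5) = 0 -> roots r_1 = 1, r_2 = 1/5.
Take r = r_1 = 1. Let y(x) = x^r sum_{n>=0} a_n x^n with a_0 = 1.
Substitute y = x^r sum a_n x^n and match x^{r+n}. The recurrence is
  D(n) a_n - 3 a_{n-1} - 3 a_{n-2} = 0,  where D(n) = (r+n)(r+n-1) + (-1/5)(r+n) + (1/5).
  a_n = [3 a_{n-1} + 3 a_{n-2}] / D(n).
Since the indicial polynomial factors as (r - r_1)(r - r_2), D(n) = (r_1 + n - r_1)(r_1 + n - r_2) = n(n + 4/5).
Evaluating step by step (a_0 = 1):
  n = 1: D(1) = 1(1 + 4/5) = 9/5; numerator = 3(1) = 3; a_1 = (3)/(9/5) = 5/3
  n = 2: D(2) = 2(2 + 4/5) = 28/5; numerator = 3(5/3) + 3(1) = 8; a_2 = (8)/(28/5) = 10/7
  n = 3: D(3) = 3(3 + 4/5) = 57/5; numerator = 3(10/7) + 3(5/3) = 65/7; a_3 = (65/7)/(57/5) = 325/399
  n = 4: D(4) = 4(4 + 4/5) = 96/5; numerator = 3(325/399) + 3(10/7) = 895/133; a_4 = (895/133)/(96/5) = 4475/12768

r = 1; a_0 = 1; a_1 = 5/3; a_2 = 10/7; a_3 = 325/399; a_4 = 4475/12768


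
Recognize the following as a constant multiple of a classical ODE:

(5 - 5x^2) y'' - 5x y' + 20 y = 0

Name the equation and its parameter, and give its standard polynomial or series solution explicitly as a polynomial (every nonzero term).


All three coefficients share the factor 5; dividing through by 5 gives  (1 - x^2) y'' - x y' + 4 y = 0.
This matches the Chebyshev equation (1 - x^2) y'' - x y' + n^2 y = 0 (note the -x y' term, not -2x y') with n^2 = 4, so n = 2; the polynomial solution is T_2(x).
With y = sum_k a_k x^k, matching x^k gives (k+2)(k+1) a_{k+2} = (k^2 - n^2) a_k = (k - 2)(k + 2) a_k. The right side vanishes at k = 2, so the series with the parity of 2 terminates at degree 2.
Standard normalization: leading coefficient of T_n is 2^(n-1), so a_2 = 2^1 = 2. Work downward with a_k = (k+1)(k+2) a_{k+2} / ((k - 2)(k + 2)):
  a_0 = (1)(2)(2) / ((0 - 2)(0 + 2)) = 4/(-4) = -1
Hence T_2(x) = 2 x^2 - 1.

T_2(x); series = 2 x^2 - 1


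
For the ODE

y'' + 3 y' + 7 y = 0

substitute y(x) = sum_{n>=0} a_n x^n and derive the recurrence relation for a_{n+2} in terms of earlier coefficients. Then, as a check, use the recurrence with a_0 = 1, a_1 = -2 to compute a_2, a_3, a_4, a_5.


Substitute y = sum_n a_n x^n.
y''(x) has coefficient (n+2)(n+1) a_{n+2} at x^n;
3 y'(x) has coefficient 3 (n+1) a_{n+1} at x^n;
7 y(x) has coefficient 7 a_n at x^n.
Matching x^n: (n+2)(n+1) a_{n+2} + 3 (n+1) a_{n+1} + 7 a_n = 0.
Thus a_{n+2} = [-3 (n+1) a_{n+1} - 7 a_n] / ((n+1)(n+2)).

Check with a_0 = 1, a_1 = -2 (apply the recurrence for n = 0, 1, 2, 3): a_0 = 1, a_1 = -2, a_2 = -1/2, a_3 = 17/6, a_4 = -11/6, a_5 = 13/120.

a_(n+2) = [-3 (n+1) a_(n+1) - 7 a_n] / ((n+1)(n+2)); check: a_0 = 1, a_1 = -2, a_2 = -1/2, a_3 = 17/6, a_4 = -11/6, a_5 = 13/120


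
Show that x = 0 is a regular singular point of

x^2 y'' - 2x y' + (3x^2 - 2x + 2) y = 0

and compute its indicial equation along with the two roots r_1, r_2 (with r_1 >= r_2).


Divide by x^2 to reach normal form y'' + P_1(x) y' + P_2(x) y = 0 with P_1(x) = -2/x and P_2(x) = 3 - 2/x + 2/x^2.
x = 0 is a singular point because the y'-coefficient -2/x has a pole at x = 0 and the y-coefficient 3 - 2/x + 2/x^2 has a pole at x = 0.
It is a regular singular point because x P_1(x) = p(x) = -2 and x^2 P_2(x) = q(x) = 3x^2 - 2x + 2 are polynomials, hence analytic at x = 0.
p(0) = -2,  q(0) = 2.
Indicial equation: r(r-1) + p(0) r + q(0) = 0, i.e. r^2 + (p(0) - 1) r + q(0) = 0, i.e. r^2 - 3 r + 2 = 0.
Discriminant: (-3)^2 - 4(2) = 1, so r = (3 ± 1)/2.
Solving: r_1 = 2, r_2 = 1.

indicial: r^2 - 3 r + 2 = 0; roots r_1 = 2, r_2 = 1


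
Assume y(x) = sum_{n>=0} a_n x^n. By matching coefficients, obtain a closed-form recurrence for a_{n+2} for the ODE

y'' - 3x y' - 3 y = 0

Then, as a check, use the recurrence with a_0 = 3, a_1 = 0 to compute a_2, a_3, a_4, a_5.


Substitute y = sum_n a_n x^n.
y''(x) has coefficient (n+2)(n+1) a_{n+2} at x^n;
-3 x y'(x) has coefficient -3 n a_n at x^n (shift);
-3 y(x) has coefficient -3 a_n at x^n.
Matching x^n: (n+2)(n+1) a_{n+2} + (-3n - 3) a_n = 0.
Thus a_{n+2} = (3n + 3) / ((n+1)(n+2)) * a_n.

Check with a_0 = 3, a_1 = 0 (apply the recurrence for n = 0, 1, 2, 3): a_0 = 3, a_1 = 0, a_2 = 9/2, a_3 = 0, a_4 = 27/8, a_5 = 0.

a_(n+2) = (3n + 3) / ((n+1)(n+2)) * a_n; check: a_0 = 3, a_1 = 0, a_2 = 9/2, a_3 = 0, a_4 = 27/8, a_5 = 0


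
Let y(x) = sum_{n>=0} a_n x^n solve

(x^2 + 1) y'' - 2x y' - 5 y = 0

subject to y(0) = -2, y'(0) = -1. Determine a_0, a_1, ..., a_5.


Ansatz: y(x) = sum_{n>=0} a_n x^n, so y'(x) = sum_{n>=1} n a_n x^(n-1) and y''(x) = sum_{n>=2} n(n-1) a_n x^(n-2).
Substitute into P(x) y'' + Q(x) y' + R(x) y = 0 with P(x) = x^2 + 1, Q(x) = -2x, R(x) = -5, and match powers of x.
Initial conditions: a_0 = -2, a_1 = -1.
Setting the coefficient of each power of x to zero and solving order by order (substituting the coefficients already found):
  x^0: 2 a_2 - 5 a_0 = 0  ->  2 a_2 = 5 a_0 = -10  ->  a_2 = -5
  x^1: 6 a_3 - 7 a_1 = 0  ->  6 a_3 = 7 a_1 = -7  ->  a_3 = -7/6
  x^2: 12 a_4 - 7 a_2 = 0  ->  12 a_4 = 7 a_2 = -35  ->  a_4 = -35/12
  x^3: 20 a_5 - 5 a_3 = 0  ->  20 a_5 = 5 a_3 = -35/6  ->  a_5 = -7/24
Truncated series: y(x) = -2 - x - 5 x^2 - (7/6) x^3 - (35/12) x^4 - (7/24) x^5 + O(x^6).

a_0 = -2; a_1 = -1; a_2 = -5; a_3 = -7/6; a_4 = -35/12; a_5 = -7/24


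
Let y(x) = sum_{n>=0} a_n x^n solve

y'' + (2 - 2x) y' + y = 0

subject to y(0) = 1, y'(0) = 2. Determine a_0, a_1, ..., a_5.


Ansatz: y(x) = sum_{n>=0} a_n x^n, so y'(x) = sum_{n>=1} n a_n x^(n-1) and y''(x) = sum_{n>=2} n(n-1) a_n x^(n-2).
Substitute into P(x) y'' + Q(x) y' + R(x) y = 0 with P(x) = 1, Q(x) = 2 - 2x, R(x) = 1, and match powers of x.
Initial conditions: a_0 = 1, a_1 = 2.
Setting the coefficient of each power of x to zero and solving order by order (substituting the coefficients already found):
  x^0: 2 a_2 + 2 a_1 + a_0 = 0  ->  2 a_2 = -2 a_1 - a_0 = -5  ->  a_2 = -5/2
  x^1: 6 a_3 + 4 a_2 - a_1 = 0  ->  6 a_3 = -4 a_2 + a_1 = 12  ->  a_3 = 2
  x^2: 12 a_4 + 6 a_3 - 3 a_2 = 0  ->  12 a_4 = -6 a_3 + 3 a_2 = -39/2  ->  a_4 = -13/8
  x^3: 20 a_5 + 8 a_4 - 5 a_3 = 0  ->  20 a_5 = -8 a_4 + 5 a_3 = 23  ->  a_5 = 23/20
Truncated series: y(x) = 1 + 2 x - (5/2) x^2 + 2 x^3 - (13/8) x^4 + (23/20) x^5 + O(x^6).

a_0 = 1; a_1 = 2; a_2 = -5/2; a_3 = 2; a_4 = -13/8; a_5 = 23/20
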